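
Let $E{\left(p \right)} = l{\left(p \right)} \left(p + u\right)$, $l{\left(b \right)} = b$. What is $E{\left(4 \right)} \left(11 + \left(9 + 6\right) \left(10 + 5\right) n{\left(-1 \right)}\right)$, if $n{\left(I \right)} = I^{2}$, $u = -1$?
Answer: $2832$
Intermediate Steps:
$E{\left(p \right)} = p \left(-1 + p\right)$ ($E{\left(p \right)} = p \left(p - 1\right) = p \left(-1 + p\right)$)
$E{\left(4 \right)} \left(11 + \left(9 + 6\right) \left(10 + 5\right) n{\left(-1 \right)}\right) = 4 \left(-1 + 4\right) \left(11 + \left(9 + 6\right) \left(10 + 5\right) \left(-1\right)^{2}\right) = 4 \cdot 3 \left(11 + 15 \cdot 15 \cdot 1\right) = 12 \left(11 + 225 \cdot 1\right) = 12 \left(11 + 225\right) = 12 \cdot 236 = 2832$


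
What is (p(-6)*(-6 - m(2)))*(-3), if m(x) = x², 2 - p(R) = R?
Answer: 240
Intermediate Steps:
p(R) = 2 - R
(p(-6)*(-6 - m(2)))*(-3) = ((2 - 1*(-6))*(-6 - 1*2²))*(-3) = ((2 + 6)*(-6 - 1*4))*(-3) = (8*(-6 - 4))*(-3) = (8*(-10))*(-3) = -80*(-3) = 240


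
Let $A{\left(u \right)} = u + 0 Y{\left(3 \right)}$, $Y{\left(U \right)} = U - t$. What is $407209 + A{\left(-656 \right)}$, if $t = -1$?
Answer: $406553$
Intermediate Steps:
$Y{\left(U \right)} = 1 + U$ ($Y{\left(U \right)} = U - -1 = U + 1 = 1 + U$)
$A{\left(u \right)} = u$ ($A{\left(u \right)} = u + 0 \left(1 + 3\right) = u + 0 \cdot 4 = u + 0 = u$)
$407209 + A{\left(-656 \right)} = 407209 - 656 = 406553$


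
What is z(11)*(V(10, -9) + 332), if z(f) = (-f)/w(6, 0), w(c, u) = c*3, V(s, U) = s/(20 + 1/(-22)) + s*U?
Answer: -195173/1317 ≈ -148.20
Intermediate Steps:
V(s, U) = 22*s/439 + U*s (V(s, U) = s/(20 - 1/22) + U*s = s/(439/22) + U*s = 22*s/439 + U*s)
w(c, u) = 3*c
z(f) = -f/18 (z(f) = (-f)/((3*6)) = -f/18)
z(11)*(V(10, -9) + 332) = (-1/18*11)*((1/439)*10*(22 + 439*(-9)) + 332) = -11*((1/439)*10*(22 - 3951) + 332)/18 = -11*((1/439)*10*(-3929) + 332)/18 = -11*(-39290/439 + 332)/18 = -11/18*106458/439 = -195173/1317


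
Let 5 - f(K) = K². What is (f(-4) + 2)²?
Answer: 81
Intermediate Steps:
f(K) = 5 - K²
(f(-4) + 2)² = ((5 - 1*(-4)²) + 2)² = ((5 - 1*16) + 2)² = ((5 - 16) + 2)² = (-11 + 2)² = (-9)² = 81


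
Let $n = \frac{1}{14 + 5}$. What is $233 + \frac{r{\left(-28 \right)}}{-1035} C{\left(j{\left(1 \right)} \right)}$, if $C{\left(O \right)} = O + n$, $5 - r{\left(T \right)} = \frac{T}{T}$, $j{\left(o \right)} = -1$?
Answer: $\frac{509113}{2185} \approx 233.0$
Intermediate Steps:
$r{\left(T \right)} = 4$ ($r{\left(T \right)} = 5 - \frac{T}{T} = 5 - 1 = 4$)
$n = \frac{1}{19} \approx 0.052632$
$C{\left(O \right)} = \frac{1}{19} + O$ ($C{\left(O \right)} = O + \frac{1}{19} = \frac{1}{19} + O$)
$233 + \frac{r{\left(-28 \right)}}{-1035} C{\left(j{\left(1 \right)} \right)} = 233 + \frac{4}{-1035} \left(\frac{1}{19} - 1\right) = 233 + 4 \left(- \frac{1}{1035}\right) \left(- \frac{18}{19}\right) = 233 - - \frac{8}{2185} = 233 + \frac{8}{2185} = \frac{509113}{2185}$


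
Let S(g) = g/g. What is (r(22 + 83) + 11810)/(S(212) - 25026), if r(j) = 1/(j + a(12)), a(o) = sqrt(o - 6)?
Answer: -8675633/18383365 + sqrt(6)/275750475 ≈ -0.47193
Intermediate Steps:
S(g) = 1
a(o) = sqrt(-6 + o)
r(j) = 1/(j + sqrt(6)) (r(j) = 1/(j + sqrt(-6 + 12)) = 1/(j + sqrt(6)))
(r(22 + 83) + 11810)/(S(212) - 25026) = (1/((22 + 83) + sqrt(6)) + 11810)/(1 - 25026) = (1/(105 + sqrt(6)) + 11810)/(-25025) = (11810 + 1/(105 + sqrt(6)))*(-1/25025) = -2362/5005 - 1/(25025*(105 + sqrt(6)))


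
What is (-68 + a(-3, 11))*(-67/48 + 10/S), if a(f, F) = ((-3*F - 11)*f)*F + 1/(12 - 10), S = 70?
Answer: -388583/224 ≈ -1734.7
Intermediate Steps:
a(f, F) = 1/2 + F*f*(-11 - 3*F) (a(f, F) = ((-11 - 3*F)*f)*F + 1/2 = (f*(-11 - 3*F))*F + 1/2 = F*f*(-11 - 3*F) + 1/2 = 1/2 + F*f*(-11 - 3*F))
(-68 + a(-3, 11))*(-67/48 + 10/S) = (-68 + (1/2 - 11*11*(-3) - 3*(-3)*11**2))*(-67/48 + 10/70) = (-68 + (1/2 + 363 - 3*(-3)*121))*(-67*1/48 + 10*(1/70)) = (-68 + (1/2 + 363 + 1089))*(-67/48 + 1/7) = (-68 + 2905/2)*(-421/336) = (2769/2)*(-421/336) = -388583/224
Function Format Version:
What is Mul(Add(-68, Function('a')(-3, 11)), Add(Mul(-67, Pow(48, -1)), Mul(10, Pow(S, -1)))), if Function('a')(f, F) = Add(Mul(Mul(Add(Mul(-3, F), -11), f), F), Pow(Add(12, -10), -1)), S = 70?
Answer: Rational(-388583, 224) ≈ -1734.7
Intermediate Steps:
Function('a')(f, F) = Add(Rational(1, 2), Mul(F, f, Add(-11, Mul(-3, F)))) (Function('a')(f, F) = Add(Mul(Mul(Add(-11, Mul(-3, F)), f), F), Pow(2, -1)) = Add(Mul(Mul(f, Add(-11, Mul(-3, F))), F), Rational(1, 2)) = Add(Mul(F, f, Add(-11, Mul(-3, F))), Rational(1, 2)) = Add(Rational(1, 2), Mul(F, f, Add(-11, Mul(-3, F)))))
Mul(Add(-68, Function('a')(-3, 11)), Add(Mul(-67, Pow(48, -1)), Mul(10, Pow(S, -1)))) = Mul(Add(-68, Add(Rational(1, 2), Mul(-11, 11, -3), Mul(-3, -3, Pow(11, 2)))), Add(Mul(-67, Pow(48, -1)), Mul(10, Pow(70, -1)))) = Mul(Add(-68, Add(Rational(1, 2), 363, Mul(-3, -3, 121))), Add(Mul(-67, Rational(1, 48)), Mul(10, Rational(1, 70)))) = Mul(Add(-68, Add(Rational(1, 2), 363, 1089)), Add(Rational(-67, 48), Rational(1, 7))) = Mul(Add(-68, Rational(2905, 2)), Rational(-421, 336)) = Mul(Rational(2769, 2), Rational(-421, 336)) = Rational(-388583, 224)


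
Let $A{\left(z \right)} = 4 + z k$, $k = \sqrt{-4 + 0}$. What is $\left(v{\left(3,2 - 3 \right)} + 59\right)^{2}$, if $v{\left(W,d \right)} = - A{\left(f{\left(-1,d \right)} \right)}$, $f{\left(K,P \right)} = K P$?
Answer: $3021 - 220 i \approx 3021.0 - 220.0 i$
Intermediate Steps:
$k = 2 i$ ($k = \sqrt{-4} = 2 i \approx 2.0 i$)
$A{\left(z \right)} = 4 + 2 i z$ ($A{\left(z \right)} = 4 + z 2 i = 4 + 2 i z$)
$v{\left(W,d \right)} = -4 + 2 i d$ ($v{\left(W,d \right)} = - (4 + 2 i \left(- d\right)) = - (4 - 2 i d) = -4 + 2 i d$)
$\left(v{\left(3,2 - 3 \right)} + 59\right)^{2} = \left(\left(-4 + 2 i \left(2 - 3\right)\right) + 59\right)^{2} = \left(\left(-4 + 2 i \left(-1\right)\right) + 59\right)^{2} = \left(\left(-4 - 2 i\right) + 59\right)^{2} = \left(55 - 2 i\right)^{2}$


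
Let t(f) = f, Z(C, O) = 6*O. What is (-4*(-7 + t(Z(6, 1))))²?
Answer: 16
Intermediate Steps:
(-4*(-7 + t(Z(6, 1))))² = (-4*(-7 + 6*1))² = (-4*(-7 + 6))² = (-4*(-1))² = 4² = 16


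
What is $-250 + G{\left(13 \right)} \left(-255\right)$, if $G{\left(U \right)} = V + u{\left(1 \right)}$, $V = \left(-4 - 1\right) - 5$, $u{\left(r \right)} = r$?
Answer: $2045$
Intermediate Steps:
$V = -10$ ($V = -5 - 5 = -10$)
$G{\left(U \right)} = -9$ ($G{\left(U \right)} = -10 + 1 = -9$)
$-250 + G{\left(13 \right)} \left(-255\right) = -250 - -2295 = -250 + 2295 = 2045$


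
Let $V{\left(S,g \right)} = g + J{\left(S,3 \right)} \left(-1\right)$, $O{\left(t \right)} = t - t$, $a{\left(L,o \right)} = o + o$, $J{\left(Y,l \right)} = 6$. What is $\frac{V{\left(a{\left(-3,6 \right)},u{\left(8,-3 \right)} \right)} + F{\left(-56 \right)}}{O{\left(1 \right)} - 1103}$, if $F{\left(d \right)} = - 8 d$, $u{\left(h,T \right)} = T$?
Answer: $- \frac{439}{1103} \approx -0.39801$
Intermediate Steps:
$a{\left(L,o \right)} = 2 o$
$O{\left(t \right)} = 0$
$V{\left(S,g \right)} = -6 + g$ ($V{\left(S,g \right)} = g + 6 \left(-1\right) = g - 6 = -6 + g$)
$\frac{V{\left(a{\left(-3,6 \right)},u{\left(8,-3 \right)} \right)} + F{\left(-56 \right)}}{O{\left(1 \right)} - 1103} = \frac{\left(-6 - 3\right) - -448}{0 - 1103} = \frac{-9 + 448}{-1103} = 439 \left(- \frac{1}{1103}\right) = - \frac{439}{1103}$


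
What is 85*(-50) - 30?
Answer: -4280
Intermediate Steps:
85*(-50) - 30 = -4250 - 30 = -4280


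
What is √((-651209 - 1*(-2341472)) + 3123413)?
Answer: 2*√1203419 ≈ 2194.0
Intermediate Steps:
√((-651209 - 1*(-2341472)) + 3123413) = √((-651209 + 2341472) + 3123413) = √(1690263 + 3123413) = √4813676 = 2*√1203419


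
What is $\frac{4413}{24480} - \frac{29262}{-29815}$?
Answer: $\frac{56527157}{48658080} \approx 1.1617$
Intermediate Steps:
$\frac{4413}{24480} - \frac{29262}{-29815} = 4413 \cdot \frac{1}{24480} - - \frac{29262}{29815} = \frac{1471}{8160} + \frac{29262}{29815} = \frac{56527157}{48658080}$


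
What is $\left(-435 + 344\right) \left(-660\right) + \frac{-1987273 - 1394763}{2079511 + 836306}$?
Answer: $\frac{175120586984}{2915817} \approx 60059.0$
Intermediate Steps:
$\left(-435 + 344\right) \left(-660\right) + \frac{-1987273 - 1394763}{2079511 + 836306} = \left(-91\right) \left(-660\right) - \frac{3382036}{2915817} = 60060 - \frac{3382036}{2915817} = \frac{175120586984}{2915817}$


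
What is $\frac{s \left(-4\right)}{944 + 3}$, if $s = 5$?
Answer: $- \frac{20}{947} \approx -0.021119$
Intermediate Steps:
$\frac{s \left(-4\right)}{944 + 3} = \frac{5 \left(-4\right)}{944 + 3} = - \frac{20}{947}$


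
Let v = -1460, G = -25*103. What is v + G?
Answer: -4035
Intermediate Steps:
G = -2575
v + G = -1460 - 2575 = -4035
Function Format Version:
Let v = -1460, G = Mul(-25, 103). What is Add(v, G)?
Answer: -4035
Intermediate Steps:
G = -2575
Add(v, G) = Add(-1460, -2575) = -4035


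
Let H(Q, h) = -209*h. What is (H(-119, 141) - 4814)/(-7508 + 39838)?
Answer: -34283/32330 ≈ -1.0604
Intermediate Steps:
(H(-119, 141) - 4814)/(-7508 + 39838) = (-209*141 - 4814)/(-7508 + 39838) = (-29469 - 4814)/32330 = -34283*1/32330 = -34283/32330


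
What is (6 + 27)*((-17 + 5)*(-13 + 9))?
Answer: 1584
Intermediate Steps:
(6 + 27)*((-17 + 5)*(-13 + 9)) = 33*(-12*(-4)) = 33*48 = 1584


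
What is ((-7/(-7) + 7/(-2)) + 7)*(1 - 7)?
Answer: -27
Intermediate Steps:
((-7/(-7) + 7/(-2)) + 7)*(1 - 7) = ((-7*(-⅐) + 7*(-½)) + 7)*(-6) = ((1 - 7/2) + 7)*(-6) = (-5/2 + 7)*(-6) = (9/2)*(-6) = -27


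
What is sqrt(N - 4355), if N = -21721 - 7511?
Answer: I*sqrt(33587) ≈ 183.27*I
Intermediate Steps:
N = -29232
sqrt(N - 4355) = sqrt(-29232 - 4355) = sqrt(-33587) = I*sqrt(33587)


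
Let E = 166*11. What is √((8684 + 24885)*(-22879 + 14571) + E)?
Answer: 3*I*√30987714 ≈ 16700.0*I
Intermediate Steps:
E = 1826
√((8684 + 24885)*(-22879 + 14571) + E) = √((8684 + 24885)*(-22879 + 14571) + 1826) = √(33569*(-8308) + 1826) = √(-278891252 + 1826) = √(-278889426) = 3*I*√30987714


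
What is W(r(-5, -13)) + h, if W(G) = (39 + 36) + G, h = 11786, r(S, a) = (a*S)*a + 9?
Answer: 11025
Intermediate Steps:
r(S, a) = 9 + S*a² (r(S, a) = (S*a)*a + 9 = S*a² + 9 = 9 + S*a²)
W(G) = 75 + G
W(r(-5, -13)) + h = (75 + (9 - 5*(-13)²)) + 11786 = (75 + (9 - 5*169)) + 11786 = (75 + (9 - 845)) + 11786 = (75 - 836) + 11786 = -761 + 11786 = 11025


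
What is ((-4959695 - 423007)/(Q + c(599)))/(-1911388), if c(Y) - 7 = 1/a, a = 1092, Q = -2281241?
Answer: -1469477646/1190368258454369 ≈ -1.2345e-6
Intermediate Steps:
c(Y) = 7645/1092 (c(Y) = 7 + 1/1092 = 7645/1092)
((-4959695 - 423007)/(Q + c(599)))/(-1911388) = ((-4959695 - 423007)/(-2281241 + 7645/1092))/(-1911388) = -5382702/(-2491107527/1092)*(-1/1911388) = -5382702*(-1092/2491107527)*(-1/1911388) = (5877910584/2491107527)*(-1/1911388) = -1469477646/1190368258454369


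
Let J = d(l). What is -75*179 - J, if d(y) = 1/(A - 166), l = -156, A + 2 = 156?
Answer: -161099/12 ≈ -13425.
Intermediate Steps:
A = 154 (A = -2 + 156 = 154)
d(y) = -1/12 (d(y) = 1/(154 - 166) = 1/(-12) = -1/12)
J = -1/12 ≈ -0.083333
-75*179 - J = -75*179 - 1*(-1/12) = -13425 + 1/12 = -161099/12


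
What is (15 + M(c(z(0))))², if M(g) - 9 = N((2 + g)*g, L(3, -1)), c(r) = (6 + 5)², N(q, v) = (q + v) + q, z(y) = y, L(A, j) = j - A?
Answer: 887205796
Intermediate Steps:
N(q, v) = v + 2*q
c(r) = 121 (c(r) = 11² = 121)
M(g) = 5 + 2*g*(2 + g) (M(g) = 9 + ((-1 - 1*3) + 2*((2 + g)*g)) = 9 + ((-1 - 3) + 2*(g*(2 + g))) = 9 + (-4 + 2*g*(2 + g)) = 5 + 2*g*(2 + g))
(15 + M(c(z(0))))² = (15 + (5 + 2*121*(2 + 121)))² = (15 + (5 + 2*121*123))² = (15 + (5 + 29766))² = (15 + 29771)² = 29786² = 887205796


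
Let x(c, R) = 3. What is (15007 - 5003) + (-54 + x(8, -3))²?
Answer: 12605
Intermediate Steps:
(15007 - 5003) + (-54 + x(8, -3))² = (15007 - 5003) + (-54 + 3)² = 10004 + (-51)² = 10004 + 2601 = 12605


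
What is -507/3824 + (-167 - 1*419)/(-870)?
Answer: 899887/1663440 ≈ 0.54098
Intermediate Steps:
-507/3824 + (-167 - 1*419)/(-870) = -507*1/3824 + (-167 - 419)*(-1/870) = -507/3824 - 586*(-1/870) = -507/3824 + 293/435 = 899887/1663440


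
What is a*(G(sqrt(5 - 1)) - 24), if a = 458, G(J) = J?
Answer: -10076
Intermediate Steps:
a*(G(sqrt(5 - 1)) - 24) = 458*(sqrt(5 - 1) - 24) = 458*(sqrt(4) - 24) = 458*(2 - 24) = 458*(-22) = -10076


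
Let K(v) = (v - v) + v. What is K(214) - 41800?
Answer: -41586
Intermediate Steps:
K(v) = v (K(v) = 0 + v = v)
K(214) - 41800 = 214 - 41800 = -41586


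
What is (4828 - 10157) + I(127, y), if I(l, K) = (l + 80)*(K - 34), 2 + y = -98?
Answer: -33067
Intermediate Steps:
y = -100 (y = -2 - 98 = -100)
I(l, K) = (-34 + K)*(80 + l) (I(l, K) = (80 + l)*(-34 + K) = (-34 + K)*(80 + l))
(4828 - 10157) + I(127, y) = (4828 - 10157) + (-2720 - 34*127 + 80*(-100) - 100*127) = -5329 + (-2720 - 4318 - 8000 - 12700) = -5329 - 27738 = -33067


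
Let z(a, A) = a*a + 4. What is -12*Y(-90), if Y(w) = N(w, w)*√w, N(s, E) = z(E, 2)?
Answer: -291744*I*√10 ≈ -9.2258e+5*I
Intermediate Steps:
z(a, A) = 4 + a² (z(a, A) = a² + 4 = 4 + a²)
N(s, E) = 4 + E²
Y(w) = √w*(4 + w²) (Y(w) = (4 + w²)*√w = √w*(4 + w²))
-12*Y(-90) = -12*√(-90)*(4 + (-90)²) = -12*3*I*√10*(4 + 8100) = -12*3*I*√10*8104 = -291744*I*√10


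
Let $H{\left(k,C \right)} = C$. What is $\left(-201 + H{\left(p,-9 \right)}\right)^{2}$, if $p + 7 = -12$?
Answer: $44100$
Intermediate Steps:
$p = -19$ ($p = -7 - 12 = -19$)
$\left(-201 + H{\left(p,-9 \right)}\right)^{2} = \left(-201 - 9\right)^{2} = \left(-210\right)^{2} = 44100$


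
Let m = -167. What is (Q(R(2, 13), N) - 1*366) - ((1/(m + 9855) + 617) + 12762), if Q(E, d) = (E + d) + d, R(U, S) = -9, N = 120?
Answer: -130923633/9688 ≈ -13514.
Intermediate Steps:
Q(E, d) = E + 2*d
(Q(R(2, 13), N) - 1*366) - ((1/(m + 9855) + 617) + 12762) = ((-9 + 2*120) - 1*366) - ((1/(-167 + 9855) + 617) + 12762) = ((-9 + 240) - 366) - ((1/9688 + 617) + 12762) = (231 - 366) - ((1/9688 + 617) + 12762) = -135 - (5977497/9688 + 12762) = -135 - 1*129615753/9688 = -135 - 129615753/9688 = -130923633/9688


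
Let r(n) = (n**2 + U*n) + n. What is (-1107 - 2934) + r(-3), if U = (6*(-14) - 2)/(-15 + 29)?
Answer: -28116/7 ≈ -4016.6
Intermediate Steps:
U = -43/7 (U = (-84 - 2)/14 = -86*1/14 = -43/7 ≈ -6.1429)
r(n) = n**2 - 36*n/7 (r(n) = (n**2 - 43*n/7) + n = n**2 - 36*n/7)
(-1107 - 2934) + r(-3) = (-1107 - 2934) + (1/7)*(-3)*(-36 + 7*(-3)) = -4041 + (1/7)*(-3)*(-36 - 21) = -4041 + (1/7)*(-3)*(-57) = -4041 + 171/7 = -28116/7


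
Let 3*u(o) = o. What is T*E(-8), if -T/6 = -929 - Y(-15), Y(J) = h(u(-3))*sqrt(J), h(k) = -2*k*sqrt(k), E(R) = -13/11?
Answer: -72462/11 + 156*sqrt(15)/11 ≈ -6532.5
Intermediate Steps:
E(R) = -13/11 (E(R) = -13*1/11 = -13/11)
u(o) = o/3
h(k) = -2*k**(3/2)
Y(J) = 2*I*sqrt(J) (Y(J) = (-2*(-I))*sqrt(J) = (-(-2)*I)*sqrt(J) = (2*I)*sqrt(J) = 2*I*sqrt(J))
T = 5574 - 12*sqrt(15) (T = -6*(-929 - 2*I*sqrt(-15)) = -6*(-929 - 2*I*I*sqrt(15)) = -6*(-929 - (-2)*sqrt(15)) = -6*(-929 + 2*sqrt(15)) = 5574 - 12*sqrt(15) ≈ 5527.5)
T*E(-8) = (5574 - 12*sqrt(15))*(-13/11) = -72462/11 + 156*sqrt(15)/11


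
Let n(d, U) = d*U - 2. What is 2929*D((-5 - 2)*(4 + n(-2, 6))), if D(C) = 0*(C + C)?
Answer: 0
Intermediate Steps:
n(d, U) = -2 + U*d (n(d, U) = U*d - 2 = -2 + U*d)
D(C) = 0 (D(C) = 0*(2*C) = 0)
2929*D((-5 - 2)*(4 + n(-2, 6))) = 2929*0 = 0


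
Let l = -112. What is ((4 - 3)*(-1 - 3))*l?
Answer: 448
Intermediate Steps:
((4 - 3)*(-1 - 3))*l = ((4 - 3)*(-1 - 3))*(-112) = (1*(-4))*(-112) = -4*(-112) = 448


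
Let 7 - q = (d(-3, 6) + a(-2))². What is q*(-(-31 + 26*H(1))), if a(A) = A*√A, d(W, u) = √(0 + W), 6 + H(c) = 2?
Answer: 2430 - 540*√6 ≈ 1107.3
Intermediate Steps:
H(c) = -4 (H(c) = -6 + 2 = -4)
d(W, u) = √W
a(A) = A^(3/2)
q = 7 - (I*√3 - 2*I*√2)² (q = 7 - (√(-3) + (-2)^(3/2))² = 7 - (I*√3 - 2*I*√2)² ≈ 8.2020)
q*(-(-31 + 26*H(1))) = (18 - 4*√6)*(-(-31 + 26*(-4))) = (18 - 4*√6)*(-(-31 - 104)) = (18 - 4*√6)*(-1*(-135)) = (18 - 4*√6)*135 = 2430 - 540*√6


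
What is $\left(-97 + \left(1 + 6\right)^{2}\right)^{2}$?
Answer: $2304$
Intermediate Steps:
$\left(-97 + \left(1 + 6\right)^{2}\right)^{2} = \left(-97 + 7^{2}\right)^{2} = \left(-97 + 49\right)^{2} = \left(-48\right)^{2} = 2304$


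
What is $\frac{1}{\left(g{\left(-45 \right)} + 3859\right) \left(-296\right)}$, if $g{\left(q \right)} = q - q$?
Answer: $- \frac{1}{1142264} \approx -8.7545 \cdot 10^{-7}$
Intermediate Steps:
$g{\left(q \right)} = 0$
$\frac{1}{\left(g{\left(-45 \right)} + 3859\right) \left(-296\right)} = \frac{1}{\left(0 + 3859\right) \left(-296\right)} = \frac{1}{3859} \left(- \frac{1}{296}\right) = - \frac{1}{1142264}$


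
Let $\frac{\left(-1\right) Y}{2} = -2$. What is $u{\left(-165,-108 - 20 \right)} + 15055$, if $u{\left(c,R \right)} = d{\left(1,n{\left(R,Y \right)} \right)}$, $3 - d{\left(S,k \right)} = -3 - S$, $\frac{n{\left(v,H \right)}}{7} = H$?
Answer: $15062$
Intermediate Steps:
$Y = 4$ ($Y = \left(-2\right) \left(-2\right) = 4$)
$n{\left(v,H \right)} = 7 H$
$d{\left(S,k \right)} = 6 + S$ ($d{\left(S,k \right)} = 3 - \left(-3 - S\right) = 3 + \left(3 + S\right) = 6 + S$)
$u{\left(c,R \right)} = 7$ ($u{\left(c,R \right)} = 6 + 1 = 7$)
$u{\left(-165,-108 - 20 \right)} + 15055 = 7 + 15055 = 15062$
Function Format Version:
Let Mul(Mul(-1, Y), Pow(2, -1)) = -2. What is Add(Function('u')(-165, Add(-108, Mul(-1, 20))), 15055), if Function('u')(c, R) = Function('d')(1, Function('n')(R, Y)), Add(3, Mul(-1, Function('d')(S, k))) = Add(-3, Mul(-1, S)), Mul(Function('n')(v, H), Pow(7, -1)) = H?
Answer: 15062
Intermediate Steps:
Y = 4 (Y = Mul(-2, -2) = 4)
Function('n')(v, H) = Mul(7, H)
Function('d')(S, k) = Add(6, S) (Function('d')(S, k) = Add(3, Mul(-1, Add(-3, Mul(-1, S)))) = Add(3, Add(3, S)) = Add(6, S))
Function('u')(c, R) = 7 (Function('u')(c, R) = Add(6, 1) = 7)
Add(Function('u')(-165, Add(-108, Mul(-1, 20))), 15055) = Add(7, 15055) = 15062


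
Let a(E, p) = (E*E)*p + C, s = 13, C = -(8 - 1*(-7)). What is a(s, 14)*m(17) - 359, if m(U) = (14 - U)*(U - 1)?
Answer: -113207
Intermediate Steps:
C = -15 (C = -(8 + 7) = -1*15 = -15)
m(U) = (-1 + U)*(14 - U) (m(U) = (14 - U)*(-1 + U) = (-1 + U)*(14 - U))
a(E, p) = -15 + p*E**2 (a(E, p) = (E*E)*p - 15 = E**2*p - 15 = p*E**2 - 15 = -15 + p*E**2)
a(s, 14)*m(17) - 359 = (-15 + 14*13**2)*(-14 - 1*17**2 + 15*17) - 359 = (-15 + 14*169)*(-14 - 1*289 + 255) - 359 = (-15 + 2366)*(-14 - 289 + 255) - 359 = 2351*(-48) - 359 = -112848 - 359 = -113207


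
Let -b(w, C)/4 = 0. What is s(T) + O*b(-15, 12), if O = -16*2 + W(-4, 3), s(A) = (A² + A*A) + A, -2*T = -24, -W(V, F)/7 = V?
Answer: 300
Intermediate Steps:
b(w, C) = 0 (b(w, C) = -4*0 = 0)
W(V, F) = -7*V
T = 12 (T = -½*(-24) = 12)
s(A) = A + 2*A² (s(A) = (A² + A²) + A = 2*A² + A = A + 2*A²)
O = -4 (O = -16*2 - 7*(-4) = -32 + 28 = -4)
s(T) + O*b(-15, 12) = 12*(1 + 2*12) - 4*0 = 12*(1 + 24) + 0 = 12*25 + 0 = 300 + 0 = 300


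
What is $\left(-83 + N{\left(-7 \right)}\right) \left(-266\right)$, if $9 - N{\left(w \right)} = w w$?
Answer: $32718$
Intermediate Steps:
$N{\left(w \right)} = 9 - w^{2}$ ($N{\left(w \right)} = 9 - w w = 9 - w^{2}$)
$\left(-83 + N{\left(-7 \right)}\right) \left(-266\right) = \left(-83 + \left(9 - \left(-7\right)^{2}\right)\right) \left(-266\right) = \left(-83 + \left(9 - 49\right)\right) \left(-266\right) = \left(-83 - 40\right) \left(-266\right) = \left(-123\right) \left(-266\right) = 32718$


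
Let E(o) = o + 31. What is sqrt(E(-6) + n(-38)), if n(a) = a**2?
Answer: sqrt(1469) ≈ 38.328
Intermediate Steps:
E(o) = 31 + o
sqrt(E(-6) + n(-38)) = sqrt((31 - 6) + (-38)**2) = sqrt(25 + 1444) = sqrt(1469)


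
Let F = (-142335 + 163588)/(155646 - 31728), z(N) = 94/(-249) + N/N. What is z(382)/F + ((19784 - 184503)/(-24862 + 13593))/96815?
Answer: 6985394418162331/1924537435531765 ≈ 3.6297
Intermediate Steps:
z(N) = 155/249 (z(N) = 94*(-1/249) + 1 = -94/249 + 1 = 155/249)
F = 21253/123918 ≈ 0.17151
z(382)/F + ((19784 - 184503)/(-24862 + 13593))/96815 = 155/(249*(21253/123918)) + ((19784 - 184503)/(-24862 + 13593))/96815 = (155/249)*(123918/21253) - 164719/(-11269)*(1/96815) = 6402430/1763999 - 164719*(-1/11269)*(1/96815) = 6402430/1763999 + (164719/11269)*(1/96815) = 6402430/1763999 + 164719/1091008235 = 6985394418162331/1924537435531765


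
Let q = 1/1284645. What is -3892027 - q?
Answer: -4999873025416/1284645 ≈ -3.8920e+6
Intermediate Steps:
q = 1/1284645 ≈ 7.7843e-7
-3892027 - q = -3892027 - 1*1/1284645 = -3892027 - 1/1284645 = -4999873025416/1284645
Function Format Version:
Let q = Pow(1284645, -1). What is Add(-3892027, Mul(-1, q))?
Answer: Rational(-4999873025416, 1284645) ≈ -3.8920e+6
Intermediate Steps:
q = Rational(1, 1284645) ≈ 7.7843e-7
Add(-3892027, Mul(-1, q)) = Add(-3892027, Mul(-1, Rational(1, 1284645))) = Add(-3892027, Rational(-1, 1284645)) = Rational(-4999873025416, 1284645)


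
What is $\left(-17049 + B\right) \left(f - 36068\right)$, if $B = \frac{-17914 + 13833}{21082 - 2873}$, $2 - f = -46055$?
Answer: $- \frac{3101078277458}{18209} \approx -1.703 \cdot 10^{8}$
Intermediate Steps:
$f = 46057$ ($f = 2 - -46055 = 2 + 46055 = 46057$)
$B = - \frac{4081}{18209} \approx -0.22412$
$\left(-17049 + B\right) \left(f - 36068\right) = \left(-17049 - \frac{4081}{18209}\right) \left(46057 - 36068\right) = \left(- \frac{310449322}{18209}\right) 9989 = - \frac{3101078277458}{18209}$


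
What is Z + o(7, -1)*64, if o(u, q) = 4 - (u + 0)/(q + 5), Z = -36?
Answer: 108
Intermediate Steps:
o(u, q) = 4 - u/(5 + q)
Z + o(7, -1)*64 = -36 + ((20 - 1*7 + 4*(-1))/(5 - 1))*64 = -36 + ((20 - 7 - 4)/4)*64 = -36 + ((1/4)*9)*64 = -36 + (9/4)*64 = -36 + 144 = 108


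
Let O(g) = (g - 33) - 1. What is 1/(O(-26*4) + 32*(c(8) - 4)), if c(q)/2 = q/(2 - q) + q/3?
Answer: -3/542 ≈ -0.0055351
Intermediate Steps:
c(q) = 2*q/3 + 2*q/(2 - q) (c(q) = 2*(q/(2 - q) + q/3) = 2*(q/3 + q/(2 - q)) = 2*q/3 + 2*q/(2 - q))
O(g) = -34 + g (O(g) = (-33 + g) - 1 = -34 + g)
1/(O(-26*4) + 32*(c(8) - 4)) = 1/((-34 - 26*4) + 32*((⅔)*8*(-5 + 8)/(-2 + 8) - 4)) = 1/((-34 - 104) + 32*((⅔)*8*3/6 - 4)) = 1/(-138 + 32*((⅔)*8*(⅙)*3 - 4)) = 1/(-138 + 32*(8/3 - 4)) = 1/(-138 + 32*(-4/3)) = 1/(-138 - 128/3) = 1/(-542/3) = -3/542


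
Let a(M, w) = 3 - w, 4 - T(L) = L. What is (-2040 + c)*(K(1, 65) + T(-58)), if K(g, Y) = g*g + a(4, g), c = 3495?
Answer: 94575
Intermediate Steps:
T(L) = 4 - L
K(g, Y) = 3 + g**2 - g (K(g, Y) = g*g + (3 - g) = g**2 + (3 - g) = 3 + g**2 - g)
(-2040 + c)*(K(1, 65) + T(-58)) = (-2040 + 3495)*((3 + 1**2 - 1*1) + (4 - 1*(-58))) = 1455*((3 + 1 - 1) + (4 + 58)) = 1455*(3 + 62) = 1455*65 = 94575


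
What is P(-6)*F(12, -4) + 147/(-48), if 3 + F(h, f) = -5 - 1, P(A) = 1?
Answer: -193/16 ≈ -12.063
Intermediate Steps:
F(h, f) = -9 (F(h, f) = -3 + (-5 - 1) = -3 - 6 = -9)
P(-6)*F(12, -4) + 147/(-48) = 1*(-9) + 147/(-48) = -9 + 147*(-1/48) = -9 - 49/16 = -193/16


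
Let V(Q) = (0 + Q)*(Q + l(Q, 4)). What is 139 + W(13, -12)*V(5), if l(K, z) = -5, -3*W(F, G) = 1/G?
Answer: 139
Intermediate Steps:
W(F, G) = -1/(3*G)
V(Q) = Q*(-5 + Q) (V(Q) = (0 + Q)*(Q - 5) = Q*(-5 + Q))
139 + W(13, -12)*V(5) = 139 + (-⅓/(-12))*(5*(-5 + 5)) = 139 + (-⅓*(-1/12))*(5*0) = 139 + (1/36)*0 = 139 + 0 = 139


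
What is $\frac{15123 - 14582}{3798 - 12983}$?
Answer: $- \frac{541}{9185} \approx -0.0589$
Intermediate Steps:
$\frac{15123 - 14582}{3798 - 12983} = \frac{541}{-9185} = 541 \left(- \frac{1}{9185}\right) = - \frac{541}{9185}$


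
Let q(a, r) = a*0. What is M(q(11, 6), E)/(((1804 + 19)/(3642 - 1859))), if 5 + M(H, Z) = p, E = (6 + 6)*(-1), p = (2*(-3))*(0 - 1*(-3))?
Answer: -41009/1823 ≈ -22.495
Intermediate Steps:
q(a, r) = 0
p = -18 (p = -6*(0 + 3) = -6*3 = -18)
E = -12 (E = 12*(-1) = -12)
M(H, Z) = -23 (M(H, Z) = -5 - 18 = -23)
M(q(11, 6), E)/(((1804 + 19)/(3642 - 1859))) = -23*(3642 - 1859)/(1804 + 19) = -23/(1823/1783) = -23/(1823*(1/1783)) = -23/1823/1783 = -23*1783/1823 = -41009/1823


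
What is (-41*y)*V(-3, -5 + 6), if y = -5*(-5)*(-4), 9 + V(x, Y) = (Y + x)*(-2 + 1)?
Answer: -28700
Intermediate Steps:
V(x, Y) = -9 - Y - x (V(x, Y) = -9 + (Y + x)*(-2 + 1) = -9 + (Y + x)*(-1) = -9 + (-Y - x) = -9 - Y - x)
y = -100 (y = 25*(-4) = -100)
(-41*y)*V(-3, -5 + 6) = (-41*(-100))*(-9 - (-5 + 6) - 1*(-3)) = 4100*(-9 - 1*1 + 3) = 4100*(-9 - 1 + 3) = 4100*(-7) = -28700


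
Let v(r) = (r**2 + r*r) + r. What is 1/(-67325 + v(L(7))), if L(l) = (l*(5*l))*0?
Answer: -1/67325 ≈ -1.4853e-5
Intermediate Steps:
L(l) = 0 (L(l) = (5*l**2)*0 = 0)
v(r) = r + 2*r**2 (v(r) = (r**2 + r**2) + r = 2*r**2 + r = r + 2*r**2)
1/(-67325 + v(L(7))) = 1/(-67325 + 0*(1 + 2*0)) = 1/(-67325 + 0*(1 + 0)) = 1/(-67325 + 0*1) = 1/(-67325 + 0) = 1/(-67325) = -1/67325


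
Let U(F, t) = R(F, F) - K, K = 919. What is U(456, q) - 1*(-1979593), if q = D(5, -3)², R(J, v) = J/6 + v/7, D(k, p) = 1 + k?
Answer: 13851706/7 ≈ 1.9788e+6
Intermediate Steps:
R(J, v) = J/6 + v/7 (R(J, v) = J*(⅙) + v*(⅐) = J/6 + v/7)
q = 36 (q = (1 + 5)² = 6² = 36)
U(F, t) = -919 + 13*F/42 (U(F, t) = (F/6 + F/7) - 1*919 = 13*F/42 - 919 = -919 + 13*F/42)
U(456, q) - 1*(-1979593) = (-919 + (13/42)*456) - 1*(-1979593) = (-919 + 988/7) + 1979593 = -5445/7 + 1979593 = 13851706/7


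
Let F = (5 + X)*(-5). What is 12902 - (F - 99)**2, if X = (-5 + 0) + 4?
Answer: -1259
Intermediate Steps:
X = -1 (X = -5 + 4 = -1)
F = -20 (F = (5 - 1)*(-5) = 4*(-5) = -20)
12902 - (F - 99)**2 = 12902 - (-20 - 99)**2 = 12902 - 1*(-119)**2 = 12902 - 1*14161 = 12902 - 14161 = -1259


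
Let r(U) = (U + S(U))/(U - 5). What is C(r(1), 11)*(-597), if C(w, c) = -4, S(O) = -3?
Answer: 2388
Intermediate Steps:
r(U) = (-3 + U)/(-5 + U) (r(U) = (U - 3)/(U - 5) = (-3 + U)/(-5 + U))
C(r(1), 11)*(-597) = -4*(-597) = 2388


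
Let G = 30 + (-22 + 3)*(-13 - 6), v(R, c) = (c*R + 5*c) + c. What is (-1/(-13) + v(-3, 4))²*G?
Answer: 9637759/169 ≈ 57028.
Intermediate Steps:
v(R, c) = 6*c + R*c (v(R, c) = (R*c + 5*c) + c = (5*c + R*c) + c = 6*c + R*c)
G = 391 (G = 30 - 19*(-19) = 30 + 361 = 391)
(-1/(-13) + v(-3, 4))²*G = (-1/(-13) + 4*(6 - 3))²*391 = (-1*(-1/13) + 4*3)²*391 = (1/13 + 12)²*391 = (157/13)²*391 = (24649/169)*391 = 9637759/169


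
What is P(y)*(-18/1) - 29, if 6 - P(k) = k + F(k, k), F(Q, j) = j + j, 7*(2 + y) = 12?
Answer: -1067/7 ≈ -152.43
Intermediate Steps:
y = -2/7 (y = -2 + (⅐)*12 = -2 + 12/7 = -2/7 ≈ -0.28571)
F(Q, j) = 2*j
P(k) = 6 - 3*k (P(k) = 6 - (k + 2*k) = 6 - 3*k)
P(y)*(-18/1) - 29 = (6 - 3*(-2/7))*(-18/1) - 29 = (6 + 6/7)*(1*(-18)) - 29 = (48/7)*(-18) - 29 = -864/7 - 29 = -1067/7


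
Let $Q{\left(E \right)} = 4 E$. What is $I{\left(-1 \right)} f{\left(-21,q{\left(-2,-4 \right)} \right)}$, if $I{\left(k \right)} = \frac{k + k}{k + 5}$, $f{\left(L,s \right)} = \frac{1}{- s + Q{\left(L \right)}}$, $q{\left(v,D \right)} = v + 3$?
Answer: $\frac{1}{170} \approx 0.0058824$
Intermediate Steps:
$q{\left(v,D \right)} = 3 + v$
$f{\left(L,s \right)} = \frac{1}{- s + 4 L}$
$I{\left(k \right)} = \frac{2 k}{5 + k}$
$I{\left(-1 \right)} f{\left(-21,q{\left(-2,-4 \right)} \right)} = \frac{2 \left(-1\right) \frac{1}{5 - 1}}{- (3 - 2) + 4 \left(-21\right)} = \frac{2 \left(-1\right) \frac{1}{4}}{\left(-1\right) 1 - 84} = \frac{2 \left(-1\right) \frac{1}{4}}{-1 - 84} = - \frac{1}{2 \left(-85\right)} = \left(- \frac{1}{2}\right) \left(- \frac{1}{85}\right) = \frac{1}{170}$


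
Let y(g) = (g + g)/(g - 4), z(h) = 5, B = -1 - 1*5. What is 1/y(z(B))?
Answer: ⅒ ≈ 0.10000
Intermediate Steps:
B = -6 (B = -1 - 5 = -6)
y(g) = 2*g/(-4 + g) (y(g) = (2*g)/(-4 + g) = 2*g/(-4 + g))
1/y(z(B)) = 1/(2*5/(-4 + 5)) = 1/(2*5/1) = 1/(2*5*1) = 1/10 = ⅒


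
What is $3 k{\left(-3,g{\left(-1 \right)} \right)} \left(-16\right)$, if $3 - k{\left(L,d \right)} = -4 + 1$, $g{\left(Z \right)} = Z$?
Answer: $-288$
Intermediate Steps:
$k{\left(L,d \right)} = 6$ ($k{\left(L,d \right)} = 3 - \left(-4 + 1\right) = 3 - -3 = 3 + 3 = 6$)
$3 k{\left(-3,g{\left(-1 \right)} \right)} \left(-16\right) = 3 \cdot 6 \left(-16\right) = 18 \left(-16\right) = -288$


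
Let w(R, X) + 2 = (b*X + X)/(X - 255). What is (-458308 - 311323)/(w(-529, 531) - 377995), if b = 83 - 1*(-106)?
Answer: 35403026/17371047 ≈ 2.0380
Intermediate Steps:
b = 189 (b = 83 + 106 = 189)
w(R, X) = -2 + 190*X/(-255 + X) (w(R, X) = -2 + (189*X + X)/(X - 255) = -2 + (190*X)/(-255 + X) = -2 + 190*X/(-255 + X))
(-458308 - 311323)/(w(-529, 531) - 377995) = (-458308 - 311323)/(2*(255 + 94*531)/(-255 + 531) - 377995) = -769631/(2*(255 + 49914)/276 - 377995) = -769631/(2*(1/276)*50169 - 377995) = -769631/(16723/46 - 377995) = -769631/(-17371047/46) = -769631*(-46/17371047) = 35403026/17371047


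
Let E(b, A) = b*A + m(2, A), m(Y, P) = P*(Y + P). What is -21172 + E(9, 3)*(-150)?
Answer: -27472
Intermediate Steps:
m(Y, P) = P*(P + Y)
E(b, A) = A*b + A*(2 + A) (E(b, A) = b*A + A*(A + 2) = A*b + A*(2 + A))
-21172 + E(9, 3)*(-150) = -21172 + (3*(2 + 3 + 9))*(-150) = -21172 + (3*14)*(-150) = -21172 + 42*(-150) = -21172 - 6300 = -27472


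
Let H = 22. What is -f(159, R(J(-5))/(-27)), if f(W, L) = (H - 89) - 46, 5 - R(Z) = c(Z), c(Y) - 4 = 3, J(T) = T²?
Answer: 113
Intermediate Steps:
c(Y) = 7 (c(Y) = 4 + 3 = 7)
R(Z) = -2 (R(Z) = 5 - 1*7 = 5 - 7 = -2)
f(W, L) = -113 (f(W, L) = (22 - 89) - 46 = -67 - 46 = -113)
-f(159, R(J(-5))/(-27)) = -1*(-113) = 113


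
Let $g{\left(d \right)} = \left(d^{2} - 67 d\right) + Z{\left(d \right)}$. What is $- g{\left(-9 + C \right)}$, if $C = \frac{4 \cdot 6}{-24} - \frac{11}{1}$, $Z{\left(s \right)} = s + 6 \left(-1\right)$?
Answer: $-1821$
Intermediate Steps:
$Z{\left(s \right)} = -6 + s$ ($Z{\left(s \right)} = s - 6 = -6 + s$)
$C = -12$ ($C = 24 \left(- \frac{1}{24}\right) - 11 = -1 - 11 = -12$)
$g{\left(d \right)} = -6 + d^{2} - 66 d$ ($g{\left(d \right)} = \left(d^{2} - 67 d\right) + \left(-6 + d\right) = -6 + d^{2} - 66 d$)
$- g{\left(-9 + C \right)} = - (-6 + \left(-9 - 12\right)^{2} - 66 \left(-9 - 12\right)) = - (-6 + \left(-21\right)^{2} - -1386) = - (-6 + 441 + 1386) = \left(-1\right) 1821 = -1821$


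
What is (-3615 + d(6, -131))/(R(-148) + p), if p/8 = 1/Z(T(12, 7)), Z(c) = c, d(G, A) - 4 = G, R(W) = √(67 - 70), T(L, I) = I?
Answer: -201880/211 + 176645*I*√3/211 ≈ -956.78 + 1450.0*I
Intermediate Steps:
R(W) = I*√3 (R(W) = √(-3) = I*√3)
d(G, A) = 4 + G
p = 8/7 ≈ 1.1429
(-3615 + d(6, -131))/(R(-148) + p) = (-3615 + (4 + 6))/(I*√3 + 8/7) = (-3615 + 10)/(8/7 + I*√3) = -3605/(8/7 + I*√3)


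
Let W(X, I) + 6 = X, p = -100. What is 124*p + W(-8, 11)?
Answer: -12414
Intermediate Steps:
W(X, I) = -6 + X
124*p + W(-8, 11) = 124*(-100) + (-6 - 8) = -12400 - 14 = -12414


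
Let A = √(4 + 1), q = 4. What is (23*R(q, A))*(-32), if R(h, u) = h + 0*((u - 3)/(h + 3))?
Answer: -2944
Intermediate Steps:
A = √5 ≈ 2.2361
R(h, u) = h (R(h, u) = h + 0*((-3 + u)/(3 + h)) = h + 0 = h)
(23*R(q, A))*(-32) = (23*4)*(-32) = 92*(-32) = -2944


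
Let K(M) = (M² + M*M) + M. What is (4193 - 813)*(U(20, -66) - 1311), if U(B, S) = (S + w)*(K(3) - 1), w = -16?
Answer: -9974380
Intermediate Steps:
K(M) = M + 2*M² (K(M) = (M² + M²) + M = 2*M² + M = M + 2*M²)
U(B, S) = -320 + 20*S (U(B, S) = (S - 16)*(3*(1 + 2*3) - 1) = (-16 + S)*(3*(1 + 6) - 1) = (-16 + S)*(3*7 - 1) = (-16 + S)*(21 - 1) = (-16 + S)*20 = -320 + 20*S)
(4193 - 813)*(U(20, -66) - 1311) = (4193 - 813)*((-320 + 20*(-66)) - 1311) = 3380*((-320 - 1320) - 1311) = 3380*(-1640 - 1311) = 3380*(-2951) = -9974380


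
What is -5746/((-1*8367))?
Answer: 5746/8367 ≈ 0.68675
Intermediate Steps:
-5746/((-1*8367)) = -5746/(-8367) = -5746*(-1/8367) = 5746/8367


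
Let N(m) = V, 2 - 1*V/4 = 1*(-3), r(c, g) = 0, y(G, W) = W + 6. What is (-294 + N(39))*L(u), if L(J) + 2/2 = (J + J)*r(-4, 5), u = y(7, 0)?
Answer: 274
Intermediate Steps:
y(G, W) = 6 + W
u = 6 (u = 6 + 0 = 6)
V = 20 (V = 8 - 4*(-3) = 8 + 12 = 20)
N(m) = 20
L(J) = -1 (L(J) = -1 + (J + J)*0 = -1 + (2*J)*0 = -1 + 0 = -1)
(-294 + N(39))*L(u) = (-294 + 20)*(-1) = -274*(-1) = 274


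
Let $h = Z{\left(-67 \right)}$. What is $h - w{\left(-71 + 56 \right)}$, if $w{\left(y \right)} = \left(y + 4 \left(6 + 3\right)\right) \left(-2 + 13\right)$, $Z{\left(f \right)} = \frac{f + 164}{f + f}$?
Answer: $- \frac{31051}{134} \approx -231.72$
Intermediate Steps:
$Z{\left(f \right)} = \frac{164 + f}{2 f}$
$w{\left(y \right)} = 396 + 11 y$ ($w{\left(y \right)} = \left(y + 4 \cdot 9\right) 11 = \left(y + 36\right) 11 = \left(36 + y\right) 11 = 396 + 11 y$)
$h = - \frac{97}{134}$ ($h = \frac{164 - 67}{2 \left(-67\right)} = \frac{1}{2} \left(- \frac{1}{67}\right) 97 = - \frac{97}{134} \approx -0.72388$)
$h - w{\left(-71 + 56 \right)} = - \frac{97}{134} - \left(396 + 11 \left(-71 + 56\right)\right) = - \frac{97}{134} - \left(396 + 11 \left(-15\right)\right) = - \frac{97}{134} - \left(396 - 165\right) = - \frac{97}{134} - 231 = - \frac{31051}{134}$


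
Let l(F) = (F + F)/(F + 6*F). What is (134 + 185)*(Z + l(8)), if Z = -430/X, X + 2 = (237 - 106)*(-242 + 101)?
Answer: 62788/637 ≈ 98.568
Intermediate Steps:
l(F) = 2/7 (l(F) = (2*F)/((7*F)) = (2*F)*(1/(7*F)) = 2/7)
X = -18473 (X = -2 + (237 - 106)*(-242 + 101) = -2 + 131*(-141) = -2 - 18471 = -18473)
Z = 430/18473 (Z = -430/(-18473) = -430*(-1/18473) = 430/18473 ≈ 0.023277)
(134 + 185)*(Z + l(8)) = (134 + 185)*(430/18473 + 2/7) = 319*(5708/18473) = 62788/637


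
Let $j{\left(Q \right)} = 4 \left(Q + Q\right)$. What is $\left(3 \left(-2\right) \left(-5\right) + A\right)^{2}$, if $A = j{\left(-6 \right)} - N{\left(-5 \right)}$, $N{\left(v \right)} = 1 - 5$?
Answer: $196$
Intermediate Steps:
$j{\left(Q \right)} = 8 Q$ ($j{\left(Q \right)} = 4 \cdot 2 Q = 8 Q$)
$N{\left(v \right)} = -4$ ($N{\left(v \right)} = 1 - 5 = -4$)
$A = -44$ ($A = 8 \left(-6\right) - -4 = -48 + 4 = -44$)
$\left(3 \left(-2\right) \left(-5\right) + A\right)^{2} = \left(3 \left(-2\right) \left(-5\right) - 44\right)^{2} = \left(\left(-6\right) \left(-5\right) - 44\right)^{2} = \left(30 - 44\right)^{2} = \left(-14\right)^{2} = 196$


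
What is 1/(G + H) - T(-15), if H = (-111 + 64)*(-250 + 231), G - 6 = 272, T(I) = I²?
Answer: -263474/1171 ≈ -225.00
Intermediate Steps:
G = 278 (G = 6 + 272 = 278)
H = 893 (H = -47*(-19) = 893)
1/(G + H) - T(-15) = 1/(278 + 893) - 1*(-15)² = 1/1171 - 1*225 = 1/1171 - 225 = -263474/1171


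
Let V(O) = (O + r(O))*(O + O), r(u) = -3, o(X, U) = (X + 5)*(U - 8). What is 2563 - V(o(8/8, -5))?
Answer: -10073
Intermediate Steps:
o(X, U) = (-8 + U)*(5 + X) (o(X, U) = (5 + X)*(-8 + U) = (-8 + U)*(5 + X))
V(O) = 2*O*(-3 + O) (V(O) = (O - 3)*(O + O) = (-3 + O)*(2*O) = 2*O*(-3 + O))
2563 - V(o(8/8, -5)) = 2563 - 2*(-40 - 64/8 + 5*(-5) - 40/8)*(-3 + (-40 - 64/8 + 5*(-5) - 40/8)) = 2563 - 2*(-40 - 64/8 - 25 - 40/8)*(-3 + (-40 - 64/8 - 25 - 40/8)) = 2563 - 2*(-40 - 8*1 - 25 - 5*1)*(-3 + (-40 - 8*1 - 25 - 5*1)) = 2563 - 2*(-40 - 8 - 25 - 5)*(-3 + (-40 - 8 - 25 - 5)) = 2563 - 2*(-78)*(-3 - 78) = 2563 - 2*(-78)*(-81) = 2563 - 1*12636 = 2563 - 12636 = -10073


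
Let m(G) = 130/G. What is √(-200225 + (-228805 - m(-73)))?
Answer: 2*I*√571572845/73 ≈ 655.0*I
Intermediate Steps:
√(-200225 + (-228805 - m(-73))) = √(-200225 + (-228805 - 130/(-73))) = √(-200225 + (-228805 - 130*(-1)/73)) = √(-200225 + (-228805 - 1*(-130/73))) = √(-200225 + (-228805 + 130/73)) = √(-200225 - 16702635/73) = √(-31319060/73) = 2*I*√571572845/73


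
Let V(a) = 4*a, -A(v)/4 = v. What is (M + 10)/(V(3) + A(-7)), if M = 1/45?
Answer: 451/1800 ≈ 0.25056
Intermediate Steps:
A(v) = -4*v
M = 1/45 (M = 1*(1/45) = 1/45 ≈ 0.022222)
(M + 10)/(V(3) + A(-7)) = (1/45 + 10)/(4*3 - 4*(-7)) = 451/(45*(12 + 28)) = (451/45)/40 = (451/45)*(1/40) = 451/1800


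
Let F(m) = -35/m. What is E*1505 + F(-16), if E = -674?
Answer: -16229885/16 ≈ -1.0144e+6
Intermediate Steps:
E*1505 + F(-16) = -674*1505 - 35/(-16) = -1014370 - 35*(-1/16) = -1014370 + 35/16 = -16229885/16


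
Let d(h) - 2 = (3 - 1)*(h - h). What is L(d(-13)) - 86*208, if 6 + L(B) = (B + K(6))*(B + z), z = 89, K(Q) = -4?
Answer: -18076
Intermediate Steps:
d(h) = 2 (d(h) = 2 + (3 - 1)*(h - h) = 2 + 2*0 = 2 + 0 = 2)
L(B) = -6 + (-4 + B)*(89 + B) (L(B) = -6 + (B - 4)*(B + 89) = -6 + (-4 + B)*(89 + B))
L(d(-13)) - 86*208 = (-362 + 2**2 + 85*2) - 86*208 = (-362 + 4 + 170) - 1*17888 = -188 - 17888 = -18076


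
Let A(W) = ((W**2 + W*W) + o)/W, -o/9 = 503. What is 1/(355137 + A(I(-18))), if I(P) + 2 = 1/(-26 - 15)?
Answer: 3403/1216127320 ≈ 2.7982e-6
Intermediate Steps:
I(P) = -83/41 (I(P) = -2 + 1/(-26 - 15) = -2 + 1/(-41) = -2 - 1/41 = -83/41)
o = -4527 (o = -9*503 = -4527)
A(W) = (-4527 + 2*W**2)/W (A(W) = ((W**2 + W*W) - 4527)/W = ((W**2 + W**2) - 4527)/W = (2*W**2 - 4527)/W = (-4527 + 2*W**2)/W)
1/(355137 + A(I(-18))) = 1/(355137 + (-4527/(-83/41) + 2*(-83/41))) = 1/(355137 + (-4527*(-41/83) - 166/41)) = 1/(355137 + (185607/83 - 166/41)) = 1/(355137 + 7596109/3403) = 1/(1216127320/3403) = 3403/1216127320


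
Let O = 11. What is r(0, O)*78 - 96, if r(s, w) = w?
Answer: 762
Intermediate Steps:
r(0, O)*78 - 96 = 11*78 - 96 = 858 - 96 = 762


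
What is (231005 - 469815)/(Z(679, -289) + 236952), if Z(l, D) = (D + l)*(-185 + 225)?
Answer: -119405/126276 ≈ -0.94559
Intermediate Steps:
Z(l, D) = 40*D + 40*l (Z(l, D) = (D + l)*40 = 40*D + 40*l)
(231005 - 469815)/(Z(679, -289) + 236952) = (231005 - 469815)/((40*(-289) + 40*679) + 236952) = -238810/((-11560 + 27160) + 236952) = -238810/(15600 + 236952) = -238810/252552 = -238810*1/252552 = -119405/126276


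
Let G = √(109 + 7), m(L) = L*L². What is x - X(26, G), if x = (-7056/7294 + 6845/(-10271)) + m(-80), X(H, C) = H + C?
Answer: -2739957665795/5351191 - 2*√29 ≈ -5.1204e+5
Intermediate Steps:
m(L) = L³
G = 2*√29 (G = √116 = 2*√29 ≈ 10.770)
X(H, C) = C + H
x = -2739818534829/5351191 (x = (-7056/7294 + 6845/(-10271)) + (-80)³ = (-7056*1/7294 + 6845*(-1/10271)) - 512000 = (-504/521 - 6845/10271) - 512000 = -8742829/5351191 - 512000 = -2739818534829/5351191 ≈ -5.1200e+5)
x - X(26, G) = -2739818534829/5351191 - (2*√29 + 26) = -2739818534829/5351191 - (26 + 2*√29) = -2739818534829/5351191 + (-26 - 2*√29) = -2739957665795/5351191 - 2*√29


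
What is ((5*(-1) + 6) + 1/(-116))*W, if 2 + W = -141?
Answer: -16445/116 ≈ -141.77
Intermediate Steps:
W = -143 (W = -2 - 141 = -143)
((5*(-1) + 6) + 1/(-116))*W = ((5*(-1) + 6) + 1/(-116))*(-143) = ((-5 + 6) - 1/116)*(-143) = (1 - 1/116)*(-143) = (115/116)*(-143) = -16445/116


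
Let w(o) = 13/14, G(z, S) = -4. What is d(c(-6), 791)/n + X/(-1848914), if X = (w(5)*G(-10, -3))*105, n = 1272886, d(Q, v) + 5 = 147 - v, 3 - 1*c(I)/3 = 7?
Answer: -8180461/27365776114 ≈ -0.00029893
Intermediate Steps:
w(o) = 13/14 (w(o) = 13*(1/14) = 13/14)
c(I) = -12 (c(I) = 9 - 3*7 = 9 - 21 = -12)
d(Q, v) = 142 - v (d(Q, v) = -5 + (147 - v) = 142 - v)
X = -390 (X = ((13/14)*(-4))*105 = -26/7*105 = -390)
d(c(-6), 791)/n + X/(-1848914) = (142 - 1*791)/1272886 - 390/(-1848914) = (142 - 791)*(1/1272886) - 390*(-1/1848914) = -649*1/1272886 + 195/924457 = -649/1272886 + 195/924457 = -8180461/27365776114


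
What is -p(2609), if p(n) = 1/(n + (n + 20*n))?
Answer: -1/57398 ≈ -1.7422e-5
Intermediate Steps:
p(n) = 1/(22*n) (p(n) = 1/(n + 21*n) = 1/(22*n))
-p(2609) = -1/(22*2609) = -1*1/57398 = -1/57398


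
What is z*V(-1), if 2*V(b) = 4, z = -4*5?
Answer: -40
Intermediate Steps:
z = -20
V(b) = 2 (V(b) = (½)*4 = 2)
z*V(-1) = -20*2 = -40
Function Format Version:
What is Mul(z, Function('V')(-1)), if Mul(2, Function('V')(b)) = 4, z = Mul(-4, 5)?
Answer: -40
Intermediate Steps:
z = -20
Function('V')(b) = 2 (Function('V')(b) = Mul(Rational(1, 2), 4) = 2)
Mul(z, Function('V')(-1)) = Mul(-20, 2) = -40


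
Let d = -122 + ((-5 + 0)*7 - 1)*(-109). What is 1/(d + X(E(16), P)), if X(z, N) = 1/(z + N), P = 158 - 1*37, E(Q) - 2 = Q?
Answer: 139/528479 ≈ 0.00026302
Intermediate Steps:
E(Q) = 2 + Q
P = 121 (P = 158 - 37 = 121)
X(z, N) = 1/(N + z)
d = 3802 (d = -122 + (-5*7 - 1)*(-109) = -122 + (-35 - 1)*(-109) = -122 - 36*(-109) = -122 + 3924 = 3802)
1/(d + X(E(16), P)) = 1/(3802 + 1/(121 + (2 + 16))) = 1/(3802 + 1/(121 + 18)) = 1/(3802 + 1/139) = 1/(528479/139) = 139/528479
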